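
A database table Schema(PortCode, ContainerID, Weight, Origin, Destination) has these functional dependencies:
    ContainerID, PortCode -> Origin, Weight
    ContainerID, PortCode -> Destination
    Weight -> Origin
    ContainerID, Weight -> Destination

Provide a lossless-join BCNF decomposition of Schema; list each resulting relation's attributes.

{ContainerID, Destination, Weight}; {ContainerID, PortCode, Weight}; {Origin, Weight}

Candidate key of the original relation: {ContainerID, PortCode}.
In {ContainerID, Destination, Origin, PortCode, Weight}, {Weight} is not a superkey ({Weight}⁺ restricted to this set is {Origin, Weight}), so split on Weight -> Origin into {Origin, Weight} and {ContainerID, Destination, PortCode, Weight}.
{Origin, Weight}: every determinant is a superkey — BCNF.
In {ContainerID, Destination, PortCode, Weight}, {ContainerID, Weight} is not a superkey ({ContainerID, Weight}⁺ restricted to this set is {ContainerID, Destination, Weight}), so split on ContainerID, Weight -> Destination into {ContainerID, Destination, Weight} and {ContainerID, PortCode, Weight}.
{ContainerID, Destination, Weight}: every determinant is a superkey — BCNF.
{ContainerID, PortCode, Weight}: every determinant is a superkey — BCNF.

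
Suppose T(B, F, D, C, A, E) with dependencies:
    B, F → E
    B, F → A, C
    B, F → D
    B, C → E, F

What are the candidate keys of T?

{B, C}, {B, F}

{B} never appears on the right of any FD, so every key must include it.
{B, C} is a candidate key since {B, C}⁺ = {A, B, C, D, E, F} covers every attribute.
{B, F} is a candidate key since {B, F}⁺ = {A, B, C, D, E, F} covers every attribute.
These are minimal and exhaustive — every other superkey contains one of them.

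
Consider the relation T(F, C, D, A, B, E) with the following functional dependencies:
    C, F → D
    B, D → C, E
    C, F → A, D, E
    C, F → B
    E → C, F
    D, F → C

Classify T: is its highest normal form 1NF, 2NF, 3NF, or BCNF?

Candidate keys: {B, D}, {C, F}, {D, F}, {E}. Prime attributes: {B, C, D, E, F}.
Every FD has a superkey on the left, so the relation is in BCNF.

BCNF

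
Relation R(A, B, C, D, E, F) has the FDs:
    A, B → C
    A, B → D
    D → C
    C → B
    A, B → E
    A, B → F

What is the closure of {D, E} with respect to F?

{B, C, D, E}

Start with {D, E}.
D → C applies; add {C} → now {C, D, E}.
C → B applies; add {B} → now {B, C, D, E}.
No further FD applies.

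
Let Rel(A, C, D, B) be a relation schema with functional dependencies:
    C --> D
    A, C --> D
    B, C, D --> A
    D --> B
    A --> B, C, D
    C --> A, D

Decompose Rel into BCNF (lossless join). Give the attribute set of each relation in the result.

{A, C, D}; {B, D}

Candidate keys of the original relation: {A}, {C}.
Within {A, B, C, D}: {D}⁺ ∩ {A, B, C, D} = {B, D}, not the whole set, so D --> B violates BCNF; decompose into {B, D} and {A, C, D}.
{B, D} has no BCNF violation.
{A, C, D} has no BCNF violation.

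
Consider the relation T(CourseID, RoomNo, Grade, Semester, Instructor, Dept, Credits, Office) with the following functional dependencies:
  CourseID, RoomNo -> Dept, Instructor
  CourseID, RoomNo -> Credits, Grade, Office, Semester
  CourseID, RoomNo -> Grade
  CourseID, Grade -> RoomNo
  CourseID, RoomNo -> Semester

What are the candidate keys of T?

{CourseID, Grade}, {CourseID, RoomNo}

Attributes never on any right-hand side: {CourseID} — every candidate key must contain it.
{CourseID, Grade}⁺ = {CourseID, Credits, Dept, Grade, Instructor, Office, RoomNo, Semester} — all of the relation — so {CourseID, Grade} is a candidate key.
{CourseID, RoomNo}⁺ = {CourseID, Credits, Dept, Grade, Instructor, Office, RoomNo, Semester} — all of the relation — so {CourseID, RoomNo} is a candidate key.
No proper subset of any of these is a key, and no other minimal superkey exists.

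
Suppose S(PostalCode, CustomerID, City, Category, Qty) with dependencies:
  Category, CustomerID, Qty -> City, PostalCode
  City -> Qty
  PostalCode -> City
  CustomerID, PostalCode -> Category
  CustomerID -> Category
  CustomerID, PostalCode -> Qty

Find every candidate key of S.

{City, CustomerID}, {CustomerID, PostalCode}, {CustomerID, Qty}

{CustomerID} never appears on the right of any FD, so every key must include it.
{City, CustomerID} is a candidate key since {City, CustomerID}⁺ = {Category, City, CustomerID, PostalCode, Qty} covers every attribute.
{CustomerID, PostalCode} is a candidate key since {CustomerID, PostalCode}⁺ = {Category, City, CustomerID, PostalCode, Qty} covers every attribute.
{CustomerID, Qty} is a candidate key since {CustomerID, Qty}⁺ = {Category, City, CustomerID, PostalCode, Qty} covers every attribute.
No proper subset of any of these is a key, and no other minimal superkey exists.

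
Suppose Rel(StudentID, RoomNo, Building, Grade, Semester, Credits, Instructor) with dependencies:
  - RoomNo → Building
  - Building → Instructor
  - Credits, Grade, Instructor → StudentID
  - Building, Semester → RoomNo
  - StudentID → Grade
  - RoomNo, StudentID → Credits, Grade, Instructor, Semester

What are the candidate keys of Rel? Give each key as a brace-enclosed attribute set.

{Building, Credits, Grade, Semester}, {Building, Semester, StudentID}, {Credits, Grade, RoomNo}, {RoomNo, StudentID}

{RoomNo, StudentID}⁺ = {Building, Credits, Grade, Instructor, RoomNo, Semester, StudentID}, which is every attribute, so {RoomNo, StudentID} is a candidate key.
{Building, Semester, StudentID}⁺ = {Building, Credits, Grade, Instructor, RoomNo, Semester, StudentID}, which is every attribute, so {Building, Semester, StudentID} is a candidate key.
{Credits, Grade, RoomNo}⁺ = {Building, Credits, Grade, Instructor, RoomNo, Semester, StudentID}, which is every attribute, so {Credits, Grade, RoomNo} is a candidate key.
{Building, Credits, Grade, Semester}⁺ = {Building, Credits, Grade, Instructor, RoomNo, Semester, StudentID}, which is every attribute, so {Building, Credits, Grade, Semester} is a candidate key.
These are minimal and exhaustive — every other superkey contains one of them.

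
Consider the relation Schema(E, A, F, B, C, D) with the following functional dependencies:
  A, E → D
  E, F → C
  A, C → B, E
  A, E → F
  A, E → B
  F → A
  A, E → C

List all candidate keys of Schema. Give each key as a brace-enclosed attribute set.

{A, C}, {A, E}, {C, F}, {E, F}

{A, C}⁺ = {A, B, C, D, E, F} — all of the relation — so {A, C} is a candidate key.
{A, E}⁺ = {A, B, C, D, E, F} — all of the relation — so {A, E} is a candidate key.
{C, F}⁺ = {A, B, C, D, E, F} — all of the relation — so {C, F} is a candidate key.
{E, F}⁺ = {A, B, C, D, E, F} — all of the relation — so {E, F} is a candidate key.
These are minimal and exhaustive — every other superkey contains one of them.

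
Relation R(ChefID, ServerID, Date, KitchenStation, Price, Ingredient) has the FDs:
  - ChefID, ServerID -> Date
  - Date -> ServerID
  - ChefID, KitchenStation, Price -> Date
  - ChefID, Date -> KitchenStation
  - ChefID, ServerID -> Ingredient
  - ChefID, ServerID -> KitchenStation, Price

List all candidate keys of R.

No FD produces {ChefID}, so it must be in every candidate key.
Closure of {ChefID, Date} is {ChefID, Date, Ingredient, KitchenStation, Price, ServerID}, the whole schema; {ChefID, Date} is a candidate key.
Closure of {ChefID, ServerID} is {ChefID, Date, Ingredient, KitchenStation, Price, ServerID}, the whole schema; {ChefID, ServerID} is a candidate key.
Closure of {ChefID, KitchenStation, Price} is {ChefID, Date, Ingredient, KitchenStation, Price, ServerID}, the whole schema; {ChefID, KitchenStation, Price} is a candidate key.
No proper subset of any of these is a key, and no other minimal superkey exists.

{ChefID, Date}, {ChefID, KitchenStation, Price}, {ChefID, ServerID}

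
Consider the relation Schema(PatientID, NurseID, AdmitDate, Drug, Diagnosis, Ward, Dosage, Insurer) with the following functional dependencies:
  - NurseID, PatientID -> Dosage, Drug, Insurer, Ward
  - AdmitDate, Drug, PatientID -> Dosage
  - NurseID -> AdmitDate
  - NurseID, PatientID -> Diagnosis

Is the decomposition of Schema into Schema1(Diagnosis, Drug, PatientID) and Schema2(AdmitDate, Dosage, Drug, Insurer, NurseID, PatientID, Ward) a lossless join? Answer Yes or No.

Common attributes: {Drug, PatientID}; their closure is {Drug, PatientID}.
Schema1 ⊄ {Drug, PatientID} and Schema2 ⊄ {Drug, PatientID}, so the split is lossy.

No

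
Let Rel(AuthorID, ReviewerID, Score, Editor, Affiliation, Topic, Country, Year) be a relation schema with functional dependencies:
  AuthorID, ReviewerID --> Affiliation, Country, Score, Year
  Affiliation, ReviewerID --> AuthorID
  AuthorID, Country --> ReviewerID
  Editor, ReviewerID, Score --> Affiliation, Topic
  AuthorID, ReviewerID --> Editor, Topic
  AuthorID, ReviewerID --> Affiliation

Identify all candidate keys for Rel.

Closure of {Affiliation, ReviewerID} is {Affiliation, AuthorID, Country, Editor, ReviewerID, Score, Topic, Year}, the whole schema; {Affiliation, ReviewerID} is a candidate key.
Closure of {AuthorID, Country} is {Affiliation, AuthorID, Country, Editor, ReviewerID, Score, Topic, Year}, the whole schema; {AuthorID, Country} is a candidate key.
Closure of {AuthorID, ReviewerID} is {Affiliation, AuthorID, Country, Editor, ReviewerID, Score, Topic, Year}, the whole schema; {AuthorID, ReviewerID} is a candidate key.
Closure of {Editor, ReviewerID, Score} is {Affiliation, AuthorID, Country, Editor, ReviewerID, Score, Topic, Year}, the whole schema; {Editor, ReviewerID, Score} is a candidate key.
No proper subset of any of these is a key, and no other minimal superkey exists.

{Affiliation, ReviewerID}, {AuthorID, Country}, {AuthorID, ReviewerID}, {Editor, ReviewerID, Score}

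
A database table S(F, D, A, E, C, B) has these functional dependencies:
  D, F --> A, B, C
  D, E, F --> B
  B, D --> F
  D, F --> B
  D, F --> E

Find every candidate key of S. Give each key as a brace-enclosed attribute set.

No FD produces {D}, so it must be in every candidate key.
{B, D}⁺ = {A, B, C, D, E, F} — all of the relation — so {B, D} is a candidate key.
{D, F}⁺ = {A, B, C, D, E, F} — all of the relation — so {D, F} is a candidate key.
Any other superkey properly contains one of these, so there are no further candidate keys.

{B, D}, {D, F}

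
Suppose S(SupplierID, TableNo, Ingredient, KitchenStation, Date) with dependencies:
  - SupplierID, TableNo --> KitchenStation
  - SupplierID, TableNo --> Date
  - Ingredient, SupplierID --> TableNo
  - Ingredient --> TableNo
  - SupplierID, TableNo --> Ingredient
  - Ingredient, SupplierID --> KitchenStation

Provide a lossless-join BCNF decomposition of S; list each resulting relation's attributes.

{Date, Ingredient, KitchenStation, SupplierID}; {Ingredient, TableNo}

Candidate keys of the original relation: {Ingredient, SupplierID}, {SupplierID, TableNo}.
In {Date, Ingredient, KitchenStation, SupplierID, TableNo}, {Ingredient} is not a superkey ({Ingredient}⁺ restricted to this set is {Ingredient, TableNo}), so split on Ingredient --> TableNo into {Ingredient, TableNo} and {Date, Ingredient, KitchenStation, SupplierID}.
{Ingredient, TableNo} has no BCNF violation.
{Date, Ingredient, KitchenStation, SupplierID} has no BCNF violation.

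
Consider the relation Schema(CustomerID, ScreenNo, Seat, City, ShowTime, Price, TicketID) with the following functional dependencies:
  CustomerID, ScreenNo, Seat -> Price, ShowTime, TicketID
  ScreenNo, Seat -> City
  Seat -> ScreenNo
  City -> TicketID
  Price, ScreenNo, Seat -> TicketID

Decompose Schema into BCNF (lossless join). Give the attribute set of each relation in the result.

{City, ScreenNo, Seat}; {City, TicketID}; {CustomerID, Price, Seat, ShowTime}

Candidate key of the original relation: {CustomerID, Seat}.
{City, CustomerID, Price, ScreenNo, Seat, ShowTime, TicketID}: {ScreenNo, Seat} determines {City, ScreenNo, Seat, TicketID} here but is not a superkey — split on ScreenNo, Seat -> City, TicketID, giving {City, ScreenNo, Seat, TicketID} and {CustomerID, Price, ScreenNo, Seat, ShowTime}.
{City, ScreenNo, Seat, TicketID}: {City} determines {City, TicketID} here but is not a superkey — split on City -> TicketID, giving {City, TicketID} and {City, ScreenNo, Seat}.
{City, TicketID} has no BCNF violation.
{City, ScreenNo, Seat} has no BCNF violation.
{CustomerID, Price, ScreenNo, Seat, ShowTime}: {Seat} determines {ScreenNo, Seat} here but is not a superkey — split on Seat -> ScreenNo, giving {ScreenNo, Seat} and {CustomerID, Price, Seat, ShowTime}.
{ScreenNo, Seat} has no BCNF violation.
{CustomerID, Price, Seat, ShowTime} has no BCNF violation.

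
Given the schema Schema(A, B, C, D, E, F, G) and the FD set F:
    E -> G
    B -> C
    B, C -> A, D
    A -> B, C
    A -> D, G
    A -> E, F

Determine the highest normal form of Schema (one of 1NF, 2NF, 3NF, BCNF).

2NF

Candidate keys: {A}, {B}. Prime attributes: {A, B}.
E -> G breaks BCNF: {E}⁺ = {E, G}, so {E} is not a superkey.
E -> G determines the non-prime attribute {G} from a non-superkey — 3NF is violated.
All keys have size 1, which rules out partial dependencies — 2NF is satisfied.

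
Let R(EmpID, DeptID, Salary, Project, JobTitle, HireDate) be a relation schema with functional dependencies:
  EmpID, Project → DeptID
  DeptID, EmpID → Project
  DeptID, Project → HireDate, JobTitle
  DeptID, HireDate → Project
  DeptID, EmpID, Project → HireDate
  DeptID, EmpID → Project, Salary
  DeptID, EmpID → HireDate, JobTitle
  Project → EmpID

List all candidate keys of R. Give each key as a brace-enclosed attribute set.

{DeptID, EmpID}, {DeptID, HireDate}, {Project}

{Project}⁺ = {DeptID, EmpID, HireDate, JobTitle, Project, Salary} — all of the relation — so {Project} is a candidate key.
{DeptID, EmpID}⁺ = {DeptID, EmpID, HireDate, JobTitle, Project, Salary} — all of the relation — so {DeptID, EmpID} is a candidate key.
{DeptID, HireDate}⁺ = {DeptID, EmpID, HireDate, JobTitle, Project, Salary} — all of the relation — so {DeptID, HireDate} is a candidate key.
No proper subset of any of these is a key, and no other minimal superkey exists.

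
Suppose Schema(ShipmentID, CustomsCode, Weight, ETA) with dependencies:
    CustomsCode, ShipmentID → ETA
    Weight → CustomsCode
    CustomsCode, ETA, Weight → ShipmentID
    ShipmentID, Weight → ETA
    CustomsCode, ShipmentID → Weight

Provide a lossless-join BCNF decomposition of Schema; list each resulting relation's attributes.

Candidate keys of the original relation: {CustomsCode, ShipmentID}, {ETA, Weight}, {ShipmentID, Weight}.
Within {CustomsCode, ETA, ShipmentID, Weight}: {Weight}⁺ ∩ {CustomsCode, ETA, ShipmentID, Weight} = {CustomsCode, Weight}, not the whole set, so Weight → CustomsCode violates BCNF; decompose into {CustomsCode, Weight} and {ETA, ShipmentID, Weight}.
{CustomsCode, Weight} has no BCNF violation.
{ETA, ShipmentID, Weight} has no BCNF violation.

{CustomsCode, Weight}; {ETA, ShipmentID, Weight}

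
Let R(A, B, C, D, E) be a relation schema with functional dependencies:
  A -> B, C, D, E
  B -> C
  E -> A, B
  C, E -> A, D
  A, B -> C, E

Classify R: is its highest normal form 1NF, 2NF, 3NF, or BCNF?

2NF

Candidate keys: {A}, {E}. Prime attributes: {A, E}.
B -> C: {B}⁺ = {B, C}, which is not all of the attributes, so the left side is not a superkey — BCNF is violated.
B -> C has non-prime {C} on the right and a non-superkey on the left, so 3NF fails.
All keys have size 1, which rules out partial dependencies — 2NF is satisfied.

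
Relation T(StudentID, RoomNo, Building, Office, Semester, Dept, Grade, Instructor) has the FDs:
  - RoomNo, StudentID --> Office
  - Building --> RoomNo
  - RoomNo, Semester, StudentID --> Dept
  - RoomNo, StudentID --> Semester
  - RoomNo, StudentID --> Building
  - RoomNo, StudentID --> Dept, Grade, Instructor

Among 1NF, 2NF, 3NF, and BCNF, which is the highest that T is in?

3NF

Candidate keys: {Building, StudentID}, {RoomNo, StudentID}. Prime attributes: {Building, RoomNo, StudentID}.
Building --> RoomNo breaks BCNF: {Building}⁺ = {Building, RoomNo}, so {Building} is not a superkey.
Since {RoomNo} ⊆ prime attributes and every other non-superkey FD also has a prime right side, the schema is in 3NF.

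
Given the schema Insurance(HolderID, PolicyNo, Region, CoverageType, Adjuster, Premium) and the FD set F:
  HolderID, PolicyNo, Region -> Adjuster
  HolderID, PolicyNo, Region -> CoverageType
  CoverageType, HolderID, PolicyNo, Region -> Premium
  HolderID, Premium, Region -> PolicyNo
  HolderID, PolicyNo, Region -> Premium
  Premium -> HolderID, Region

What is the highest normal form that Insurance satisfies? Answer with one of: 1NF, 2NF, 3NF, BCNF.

BCNF

Candidate keys: {HolderID, PolicyNo, Region}, {Premium}. Prime attributes: {HolderID, PolicyNo, Premium, Region}.
Each dependency's left side is a superkey — BCNF holds.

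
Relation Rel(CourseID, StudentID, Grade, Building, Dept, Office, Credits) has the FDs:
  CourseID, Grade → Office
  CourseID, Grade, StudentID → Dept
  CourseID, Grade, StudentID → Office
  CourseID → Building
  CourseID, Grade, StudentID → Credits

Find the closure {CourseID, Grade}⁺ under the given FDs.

{Building, CourseID, Grade, Office}

Start with {CourseID, Grade}.
CourseID, Grade → Office applies; add {Office} → now {CourseID, Grade, Office}.
CourseID → Building applies; add {Building} → now {Building, CourseID, Grade, Office}.
No further FD applies.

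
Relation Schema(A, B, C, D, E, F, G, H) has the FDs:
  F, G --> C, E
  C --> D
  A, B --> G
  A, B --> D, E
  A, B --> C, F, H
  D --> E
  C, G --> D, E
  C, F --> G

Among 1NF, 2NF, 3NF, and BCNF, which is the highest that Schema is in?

Candidate key: {A, B}. Prime attributes: {A, B}.
For F, G --> C, E we have {F, G}⁺ = {C, D, E, F, G}; {F, G} is not a superkey, so BCNF fails.
Because {C, E} are non-prime and the left side of F, G --> C, E is not a superkey, the relation is not in 3NF.
Checking every proper subset of each key, none determines a non-prime attribute — 2NF is satisfied.

2NF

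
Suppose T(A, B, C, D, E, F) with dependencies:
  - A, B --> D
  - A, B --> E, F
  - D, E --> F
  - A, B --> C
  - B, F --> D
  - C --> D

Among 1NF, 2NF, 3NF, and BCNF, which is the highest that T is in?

Candidate key: {A, B}. Prime attributes: {A, B}.
For D, E --> F we have {D, E}⁺ = {D, E, F}; {D, E} is not a superkey, so BCNF fails.
D, E --> F has non-prime {F} on the right and a non-superkey on the left, so 3NF fails.
Checking every proper subset of each key, none determines a non-prime attribute — 2NF is satisfied.

2NF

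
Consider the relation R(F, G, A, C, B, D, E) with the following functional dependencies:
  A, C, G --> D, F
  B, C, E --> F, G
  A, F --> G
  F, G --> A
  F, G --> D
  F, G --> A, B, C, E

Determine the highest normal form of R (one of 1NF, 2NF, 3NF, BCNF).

Candidate keys: {A, C, G}, {A, F}, {B, C, E}, {F, G}. Prime attributes: {A, B, C, E, F, G}.
Every FD has a superkey on the left, so the relation is in BCNF.

BCNF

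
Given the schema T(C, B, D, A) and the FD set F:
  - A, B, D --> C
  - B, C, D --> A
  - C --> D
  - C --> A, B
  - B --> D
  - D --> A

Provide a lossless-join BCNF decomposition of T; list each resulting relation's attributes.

{A, D}; {B, C, D}

Candidate keys of the original relation: {B}, {C}.
{A, B, C, D}: {D} determines {A, D} here but is not a superkey — split on D --> A, giving {A, D} and {B, C, D}.
{A, D} has no BCNF violation.
{B, C, D} has no BCNF violation.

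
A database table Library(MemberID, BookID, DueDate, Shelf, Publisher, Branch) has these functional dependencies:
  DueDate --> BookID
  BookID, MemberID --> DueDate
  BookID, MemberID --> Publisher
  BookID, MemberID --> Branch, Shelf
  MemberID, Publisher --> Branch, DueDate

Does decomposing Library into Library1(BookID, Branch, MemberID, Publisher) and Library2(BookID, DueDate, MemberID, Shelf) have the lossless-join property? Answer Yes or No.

The shared attributes are {BookID, MemberID} and {BookID, MemberID}⁺ = {BookID, Branch, DueDate, MemberID, Publisher, Shelf}.
Library1 is contained in that closure, so Library1 ∩ Library2 --> Library1 holds and the join is lossless.

Yes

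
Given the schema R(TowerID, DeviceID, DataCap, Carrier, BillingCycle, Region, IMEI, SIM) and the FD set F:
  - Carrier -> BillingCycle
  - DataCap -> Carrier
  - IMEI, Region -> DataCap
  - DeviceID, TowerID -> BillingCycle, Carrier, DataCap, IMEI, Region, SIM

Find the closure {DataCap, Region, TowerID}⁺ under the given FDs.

Start with {DataCap, Region, TowerID}.
DataCap -> Carrier applies; add {Carrier} → now {Carrier, DataCap, Region, TowerID}.
Carrier -> BillingCycle applies; add {BillingCycle} → now {BillingCycle, Carrier, DataCap, Region, TowerID}.
No further FD applies.

{BillingCycle, Carrier, DataCap, Region, TowerID}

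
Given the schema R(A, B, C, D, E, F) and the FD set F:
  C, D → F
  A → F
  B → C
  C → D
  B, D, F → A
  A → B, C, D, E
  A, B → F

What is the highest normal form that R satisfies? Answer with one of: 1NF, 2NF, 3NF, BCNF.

Candidate keys: {A}, {B}. Prime attributes: {A, B}.
For C, D → F we have {C, D}⁺ = {C, D, F}; {C, D} is not a superkey, so BCNF fails.
Because {F} is non-prime and the left side of C, D → F is not a superkey, the relation is not in 3NF.
Every candidate key is a single attribute, so no partial dependency is possible; 2NF holds.

2NF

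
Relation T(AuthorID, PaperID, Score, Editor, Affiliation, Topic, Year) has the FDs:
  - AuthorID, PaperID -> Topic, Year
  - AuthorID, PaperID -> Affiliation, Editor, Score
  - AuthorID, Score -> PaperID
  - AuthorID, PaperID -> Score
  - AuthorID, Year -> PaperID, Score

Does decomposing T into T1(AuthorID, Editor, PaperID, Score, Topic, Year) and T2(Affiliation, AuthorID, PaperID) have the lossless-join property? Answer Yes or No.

Yes

Common attributes: {AuthorID, PaperID}; their closure is {Affiliation, AuthorID, Editor, PaperID, Score, Topic, Year}.
Since T1 ⊆ {Affiliation, AuthorID, Editor, PaperID, Score, Topic, Year}, the intersection is a superkey of T1; the decomposition is lossless.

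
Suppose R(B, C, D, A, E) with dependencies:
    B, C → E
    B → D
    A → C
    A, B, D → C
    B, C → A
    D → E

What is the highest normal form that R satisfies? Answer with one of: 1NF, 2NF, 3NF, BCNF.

Candidate keys: {A, B}, {B, C}. Prime attributes: {A, B, C}.
B → D: {B}⁺ = {B, D, E}, which is not all of the attributes, so the left side is not a superkey — BCNF is violated.
Because {D} is non-prime and the left side of B → D is not a superkey, the relation is not in 3NF.
The proper key subset {B} of {A, B} determines non-prime {D, E}, so the relation is not even in 2NF.

1NF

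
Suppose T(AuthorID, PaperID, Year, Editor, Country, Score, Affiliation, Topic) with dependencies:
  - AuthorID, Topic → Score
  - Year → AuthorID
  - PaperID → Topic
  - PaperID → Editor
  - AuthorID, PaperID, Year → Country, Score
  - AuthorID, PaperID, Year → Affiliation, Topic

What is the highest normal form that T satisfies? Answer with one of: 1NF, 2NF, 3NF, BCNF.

Candidate key: {PaperID, Year}. Prime attributes: {PaperID, Year}.
AuthorID, Topic → Score breaks BCNF: {AuthorID, Topic}⁺ = {AuthorID, Score, Topic}, so {AuthorID, Topic} is not a superkey.
Because {Score} is non-prime and the left side of AuthorID, Topic → Score is not a superkey, the relation is not in 3NF.
Since {PaperID} ⊂ {PaperID, Year} and {PaperID}⁺ ⊇ {Editor, Topic} with {Editor, Topic} non-prime, there is a partial dependency; 2NF fails.

1NF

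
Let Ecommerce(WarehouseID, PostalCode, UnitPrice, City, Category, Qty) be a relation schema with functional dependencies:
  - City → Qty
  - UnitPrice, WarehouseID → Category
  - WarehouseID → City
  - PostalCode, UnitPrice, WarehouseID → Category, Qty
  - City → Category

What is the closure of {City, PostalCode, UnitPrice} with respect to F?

{Category, City, PostalCode, Qty, UnitPrice}

Start with {City, PostalCode, UnitPrice}.
City → Qty applies; add {Qty} → now {City, PostalCode, Qty, UnitPrice}.
City → Category applies; add {Category} → now {Category, City, PostalCode, Qty, UnitPrice}.
No further FD applies.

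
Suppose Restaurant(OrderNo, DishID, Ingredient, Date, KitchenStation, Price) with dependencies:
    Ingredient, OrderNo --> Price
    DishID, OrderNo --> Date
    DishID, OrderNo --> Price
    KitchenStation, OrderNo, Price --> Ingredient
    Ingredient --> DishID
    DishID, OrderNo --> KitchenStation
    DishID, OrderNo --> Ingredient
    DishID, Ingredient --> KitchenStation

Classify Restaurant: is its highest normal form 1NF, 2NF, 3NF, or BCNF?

Candidate keys: {DishID, OrderNo}, {Ingredient, OrderNo}, {KitchenStation, OrderNo, Price}. Prime attributes: {DishID, Ingredient, KitchenStation, OrderNo, Price}.
Ingredient --> DishID breaks BCNF: {Ingredient}⁺ = {DishID, Ingredient, KitchenStation}, so {Ingredient} is not a superkey.
Since {DishID} ⊆ prime attributes and every other non-superkey FD also has a prime right side, the schema is in 3NF.

3NF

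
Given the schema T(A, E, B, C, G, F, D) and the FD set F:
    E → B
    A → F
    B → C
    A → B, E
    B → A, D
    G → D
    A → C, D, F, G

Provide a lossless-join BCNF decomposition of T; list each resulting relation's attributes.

Candidate keys of the original relation: {A}, {B}, {E}.
{A, B, C, D, E, F, G}: {G} determines {D, G} here but is not a superkey — split on G → D, giving {D, G} and {A, B, C, E, F, G}.
{D, G}: every determinant is a superkey — BCNF.
{A, B, C, E, F, G}: every determinant is a superkey — BCNF.

{A, B, C, E, F, G}; {D, G}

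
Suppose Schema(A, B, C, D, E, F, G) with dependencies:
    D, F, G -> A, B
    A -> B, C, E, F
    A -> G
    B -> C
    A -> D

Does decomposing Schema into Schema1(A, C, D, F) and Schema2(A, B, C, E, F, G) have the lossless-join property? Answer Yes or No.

The shared attributes are {A, C, F} and {A, C, F}⁺ = {A, B, C, D, E, F, G}.
Schema1 is contained in that closure, so Schema1 ∩ Schema2 -> Schema1 holds and the join is lossless.

Yes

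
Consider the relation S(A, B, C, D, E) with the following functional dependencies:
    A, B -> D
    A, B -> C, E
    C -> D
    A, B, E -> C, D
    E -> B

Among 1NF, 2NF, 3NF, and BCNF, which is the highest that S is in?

Candidate keys: {A, B}, {A, E}. Prime attributes: {A, B, E}.
C -> D: {C}⁺ = {C, D}, which is not all of the attributes, so the left side is not a superkey — BCNF is violated.
C -> D determines the non-prime attribute {D} from a non-superkey — 3NF is violated.
No non-prime attribute depends on a proper subset of any candidate key, so 2NF holds.

2NF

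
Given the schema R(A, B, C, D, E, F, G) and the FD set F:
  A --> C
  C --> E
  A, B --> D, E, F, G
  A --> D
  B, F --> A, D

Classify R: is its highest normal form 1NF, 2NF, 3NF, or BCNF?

Candidate keys: {A, B}, {B, F}. Prime attributes: {A, B, F}.
A --> C breaks BCNF: {A}⁺ = {A, C, D, E}, so {A} is not a superkey.
A --> C has non-prime {C} on the right and a non-superkey on the left, so 3NF fails.
The proper key subset {A} of {A, B} determines non-prime {C, D, E}, so the relation is not even in 2NF.

1NF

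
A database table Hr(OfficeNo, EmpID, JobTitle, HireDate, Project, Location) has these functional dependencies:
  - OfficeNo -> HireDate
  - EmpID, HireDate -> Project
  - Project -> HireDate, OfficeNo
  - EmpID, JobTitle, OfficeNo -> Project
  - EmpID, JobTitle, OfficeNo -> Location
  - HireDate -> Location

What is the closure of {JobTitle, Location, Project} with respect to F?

{HireDate, JobTitle, Location, OfficeNo, Project}

Start with {JobTitle, Location, Project}.
Project -> HireDate, OfficeNo applies; add {HireDate, OfficeNo} → now {HireDate, JobTitle, Location, OfficeNo, Project}.
No further FD applies.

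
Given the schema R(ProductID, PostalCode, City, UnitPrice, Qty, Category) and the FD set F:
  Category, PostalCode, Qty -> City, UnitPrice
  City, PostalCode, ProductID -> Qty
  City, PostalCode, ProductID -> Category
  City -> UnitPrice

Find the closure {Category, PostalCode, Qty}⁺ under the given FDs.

Start with {Category, PostalCode, Qty}.
Category, PostalCode, Qty -> City, UnitPrice applies; add {City, UnitPrice} → now {Category, City, PostalCode, Qty, UnitPrice}.
No further FD applies.

{Category, City, PostalCode, Qty, UnitPrice}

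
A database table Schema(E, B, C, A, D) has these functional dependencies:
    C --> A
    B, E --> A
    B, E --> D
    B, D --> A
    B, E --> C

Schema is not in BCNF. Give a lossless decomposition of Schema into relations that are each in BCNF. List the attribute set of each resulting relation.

Candidate key of the original relation: {B, E}.
{A, B, C, D, E}: {C} determines {A, C} here but is not a superkey — split on C --> A, giving {A, C} and {B, C, D, E}.
{A, C} has no BCNF violation.
{B, C, D, E} has no BCNF violation.

{A, C}; {B, C, D, E}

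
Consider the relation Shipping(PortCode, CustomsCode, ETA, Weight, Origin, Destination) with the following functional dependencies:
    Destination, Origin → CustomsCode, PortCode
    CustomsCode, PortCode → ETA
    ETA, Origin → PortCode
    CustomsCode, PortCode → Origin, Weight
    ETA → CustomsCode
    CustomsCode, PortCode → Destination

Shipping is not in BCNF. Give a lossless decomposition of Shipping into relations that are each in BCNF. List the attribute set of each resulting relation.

{CustomsCode, ETA}; {Destination, ETA, Origin, PortCode, Weight}

Candidate keys of the original relation: {CustomsCode, PortCode}, {Destination, Origin}, {ETA, Origin}, {ETA, PortCode}.
{CustomsCode, Destination, ETA, Origin, PortCode, Weight}: {ETA} determines {CustomsCode, ETA} here but is not a superkey — split on ETA → CustomsCode, giving {CustomsCode, ETA} and {Destination, ETA, Origin, PortCode, Weight}.
{CustomsCode, ETA}: every determinant is a superkey — BCNF.
{Destination, ETA, Origin, PortCode, Weight}: every determinant is a superkey — BCNF.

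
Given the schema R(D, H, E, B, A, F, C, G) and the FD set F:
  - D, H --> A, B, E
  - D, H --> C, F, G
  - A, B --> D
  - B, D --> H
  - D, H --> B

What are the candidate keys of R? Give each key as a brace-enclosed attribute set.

{A, B}, {B, D}, {D, H}

Closure of {A, B} is {A, B, C, D, E, F, G, H}, the whole schema; {A, B} is a candidate key.
Closure of {B, D} is {A, B, C, D, E, F, G, H}, the whole schema; {B, D} is a candidate key.
Closure of {D, H} is {A, B, C, D, E, F, G, H}, the whole schema; {D, H} is a candidate key.
No proper subset of any of these is a key, and no other minimal superkey exists.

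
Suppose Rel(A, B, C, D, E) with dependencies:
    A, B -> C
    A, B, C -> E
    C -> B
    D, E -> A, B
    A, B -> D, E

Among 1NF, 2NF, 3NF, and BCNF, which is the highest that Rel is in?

3NF

Candidate keys: {A, B}, {A, C}, {D, E}. Prime attributes: {A, B, C, D, E}.
C -> B breaks BCNF: {C}⁺ = {B, C}, so {C} is not a superkey.
Its right-hand attributes {B} are all prime, as are those of every other non-superkey FD — the relation is in 3NF.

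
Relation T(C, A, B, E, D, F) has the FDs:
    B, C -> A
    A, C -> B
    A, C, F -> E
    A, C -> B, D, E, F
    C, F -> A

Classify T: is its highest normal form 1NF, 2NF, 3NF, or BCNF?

BCNF

Candidate keys: {A, C}, {B, C}, {C, F}. Prime attributes: {A, B, C, F}.
Each dependency's left side is a superkey — BCNF holds.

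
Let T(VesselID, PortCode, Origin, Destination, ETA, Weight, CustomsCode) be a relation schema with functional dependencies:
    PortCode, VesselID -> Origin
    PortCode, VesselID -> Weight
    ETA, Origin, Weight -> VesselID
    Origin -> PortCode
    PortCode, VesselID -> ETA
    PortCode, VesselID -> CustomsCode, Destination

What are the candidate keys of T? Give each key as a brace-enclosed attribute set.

{ETA, Origin, Weight}, {Origin, VesselID}, {PortCode, VesselID}

{Origin, VesselID} is a candidate key since {Origin, VesselID}⁺ = {CustomsCode, Destination, ETA, Origin, PortCode, VesselID, Weight} covers every attribute.
{PortCode, VesselID} is a candidate key since {PortCode, VesselID}⁺ = {CustomsCode, Destination, ETA, Origin, PortCode, VesselID, Weight} covers every attribute.
{ETA, Origin, Weight} is a candidate key since {ETA, Origin, Weight}⁺ = {CustomsCode, Destination, ETA, Origin, PortCode, VesselID, Weight} covers every attribute.
Any other superkey properly contains one of these, so there are no further candidate keys.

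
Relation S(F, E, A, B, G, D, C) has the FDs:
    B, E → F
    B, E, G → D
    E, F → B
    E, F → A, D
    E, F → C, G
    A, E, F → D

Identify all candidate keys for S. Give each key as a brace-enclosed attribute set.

No FD produces {E}, so it must be in every candidate key.
{B, E}⁺ = {A, B, C, D, E, F, G} — all of the relation — so {B, E} is a candidate key.
{E, F}⁺ = {A, B, C, D, E, F, G} — all of the relation — so {E, F} is a candidate key.
These are minimal and exhaustive — every other superkey contains one of them.

{B, E}, {E, F}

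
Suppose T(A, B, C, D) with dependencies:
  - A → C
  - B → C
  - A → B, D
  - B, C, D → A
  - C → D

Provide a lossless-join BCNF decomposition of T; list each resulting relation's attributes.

{A, B, C}; {C, D}

Candidate keys of the original relation: {A}, {B}.
{A, B, C, D}: {C} determines {C, D} here but is not a superkey — split on C → D, giving {C, D} and {A, B, C}.
{C, D} is in BCNF.
{A, B, C} is in BCNF.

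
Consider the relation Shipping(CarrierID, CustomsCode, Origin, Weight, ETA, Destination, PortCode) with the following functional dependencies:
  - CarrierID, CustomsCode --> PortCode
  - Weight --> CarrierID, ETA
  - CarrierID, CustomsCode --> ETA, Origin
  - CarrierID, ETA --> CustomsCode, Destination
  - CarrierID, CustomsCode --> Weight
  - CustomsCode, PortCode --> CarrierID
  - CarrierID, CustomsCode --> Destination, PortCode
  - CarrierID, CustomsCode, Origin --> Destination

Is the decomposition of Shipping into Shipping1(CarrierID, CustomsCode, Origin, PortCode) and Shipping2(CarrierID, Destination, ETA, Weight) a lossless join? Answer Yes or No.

No

Common attributes: {CarrierID}; their closure is {CarrierID}.
Neither Shipping1 nor Shipping2 is contained in that closure, so the decomposition is lossy.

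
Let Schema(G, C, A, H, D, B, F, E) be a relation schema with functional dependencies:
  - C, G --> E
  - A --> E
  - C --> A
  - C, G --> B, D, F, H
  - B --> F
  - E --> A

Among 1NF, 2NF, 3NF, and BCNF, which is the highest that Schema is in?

Candidate key: {C, G}. Prime attributes: {C, G}.
For A --> E we have {A}⁺ = {A, E}; {A} is not a superkey, so BCNF fails.
Because {E} is non-prime and the left side of A --> E is not a superkey, the relation is not in 3NF.
The proper key subset {C} of {C, G} determines non-prime {A, E}, so the relation is not even in 2NF.

1NF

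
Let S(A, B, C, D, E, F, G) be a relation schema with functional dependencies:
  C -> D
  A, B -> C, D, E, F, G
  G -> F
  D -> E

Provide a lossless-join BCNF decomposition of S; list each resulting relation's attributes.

{A, B, C, G}; {C, D}; {D, E}; {F, G}

Candidate key of the original relation: {A, B}.
Within {A, B, C, D, E, F, G}: {C}⁺ ∩ {A, B, C, D, E, F, G} = {C, D, E}, not the whole set, so C -> D, E violates BCNF; decompose into {C, D, E} and {A, B, C, F, G}.
Within {C, D, E}: {D}⁺ ∩ {C, D, E} = {D, E}, not the whole set, so D -> E violates BCNF; decompose into {D, E} and {C, D}.
{D, E} has no BCNF violation.
{C, D} has no BCNF violation.
Within {A, B, C, F, G}: {G}⁺ ∩ {A, B, C, F, G} = {F, G}, not the whole set, so G -> F violates BCNF; decompose into {F, G} and {A, B, C, G}.
{F, G} has no BCNF violation.
{A, B, C, G} has no BCNF violation.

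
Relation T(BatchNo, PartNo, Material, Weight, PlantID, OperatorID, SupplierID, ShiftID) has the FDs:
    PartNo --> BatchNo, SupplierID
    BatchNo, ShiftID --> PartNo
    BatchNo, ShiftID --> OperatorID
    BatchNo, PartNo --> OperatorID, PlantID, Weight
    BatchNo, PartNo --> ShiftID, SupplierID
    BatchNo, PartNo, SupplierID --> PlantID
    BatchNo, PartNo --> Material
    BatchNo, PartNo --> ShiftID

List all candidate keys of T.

{BatchNo, ShiftID}, {PartNo}

{PartNo}⁺ = {BatchNo, Material, OperatorID, PartNo, PlantID, ShiftID, SupplierID, Weight}, which is every attribute, so {PartNo} is a candidate key.
{BatchNo, ShiftID}⁺ = {BatchNo, Material, OperatorID, PartNo, PlantID, ShiftID, SupplierID, Weight}, which is every attribute, so {BatchNo, ShiftID} is a candidate key.
Any other superkey properly contains one of these, so there are no further candidate keys.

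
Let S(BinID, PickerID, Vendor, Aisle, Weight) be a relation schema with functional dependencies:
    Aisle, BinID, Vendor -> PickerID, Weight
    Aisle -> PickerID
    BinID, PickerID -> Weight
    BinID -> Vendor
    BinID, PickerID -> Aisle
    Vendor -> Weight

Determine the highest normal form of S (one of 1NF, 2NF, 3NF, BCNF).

1NF

Candidate keys: {Aisle, BinID}, {BinID, PickerID}. Prime attributes: {Aisle, BinID, PickerID}.
Aisle -> PickerID breaks BCNF: {Aisle}⁺ = {Aisle, PickerID}, so {Aisle} is not a superkey.
BinID -> Vendor has non-prime {Vendor} on the right and a non-superkey on the left, so 3NF fails.
The proper key subset {BinID} of {Aisle, BinID} determines non-prime {Vendor, Weight}, so the relation is not even in 2NF.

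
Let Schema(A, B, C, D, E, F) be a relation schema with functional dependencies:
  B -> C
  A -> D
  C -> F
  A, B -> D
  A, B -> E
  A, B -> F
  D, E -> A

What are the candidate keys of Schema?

Attributes never on any right-hand side: {B} — every candidate key must contain it.
{A, B}⁺ = {A, B, C, D, E, F} — all of the relation — so {A, B} is a candidate key.
{B, D, E}⁺ = {A, B, C, D, E, F} — all of the relation — so {B, D, E} is a candidate key.
These are minimal and exhaustive — every other superkey contains one of them.

{A, B}, {B, D, E}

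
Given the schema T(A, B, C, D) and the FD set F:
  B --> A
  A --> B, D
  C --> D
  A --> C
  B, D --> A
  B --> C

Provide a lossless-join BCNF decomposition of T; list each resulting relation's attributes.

Candidate keys of the original relation: {A}, {B}.
Within {A, B, C, D}: {C}⁺ ∩ {A, B, C, D} = {C, D}, not the whole set, so C --> D violates BCNF; decompose into {C, D} and {A, B, C}.
{C, D}: every determinant is a superkey — BCNF.
{A, B, C}: every determinant is a superkey — BCNF.

{A, B, C}; {C, D}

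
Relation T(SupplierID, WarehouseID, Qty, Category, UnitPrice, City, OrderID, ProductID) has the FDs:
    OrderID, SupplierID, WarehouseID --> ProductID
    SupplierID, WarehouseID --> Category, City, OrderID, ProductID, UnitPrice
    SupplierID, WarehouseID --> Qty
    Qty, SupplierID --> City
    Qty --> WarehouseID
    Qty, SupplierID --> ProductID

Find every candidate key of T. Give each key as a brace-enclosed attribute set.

Attributes never on any right-hand side: {SupplierID} — every candidate key must contain it.
{Qty, SupplierID}⁺ = {Category, City, OrderID, ProductID, Qty, SupplierID, UnitPrice, WarehouseID}, which is every attribute, so {Qty, SupplierID} is a candidate key.
{SupplierID, WarehouseID}⁺ = {Category, City, OrderID, ProductID, Qty, SupplierID, UnitPrice, WarehouseID}, which is every attribute, so {SupplierID, WarehouseID} is a candidate key.
These are minimal and exhaustive — every other superkey contains one of them.

{Qty, SupplierID}, {SupplierID, WarehouseID}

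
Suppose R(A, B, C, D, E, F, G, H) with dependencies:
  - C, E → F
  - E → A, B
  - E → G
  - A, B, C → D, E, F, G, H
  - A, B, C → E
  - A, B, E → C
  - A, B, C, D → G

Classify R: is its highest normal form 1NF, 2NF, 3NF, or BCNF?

BCNF

Candidate keys: {A, B, C}, {E}. Prime attributes: {A, B, C, E}.
Every FD has a superkey on the left, so the relation is in BCNF.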